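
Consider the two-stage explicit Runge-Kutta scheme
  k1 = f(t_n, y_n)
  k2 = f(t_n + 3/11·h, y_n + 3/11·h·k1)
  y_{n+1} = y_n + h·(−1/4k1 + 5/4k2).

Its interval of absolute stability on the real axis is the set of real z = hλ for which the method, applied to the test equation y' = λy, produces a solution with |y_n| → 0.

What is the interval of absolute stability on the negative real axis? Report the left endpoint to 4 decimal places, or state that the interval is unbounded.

z∈(-2.9333,0).

With y'=λy (z=hλ):
  k1=λy_n ⇒ h·k1=z·y_n;  k2=λ(1+3/11z)y_n ⇒ h·k2=z(1+3/11z)y_n
  y_{n+1}/y_n = 1 − 1/4z + 5/4z(1+3/11z) = 1 + z + 15/44z²
  R(z) = 1 + z + 15/44z².

Boundary: |R(x)|=1, x<0.
x=-1.23: |R|=0.2858
R=1: x+15/44x²=0 ⇒ x=−44/15=-2.9333; min R=1−1/(4·15/44)=0.2667>−1
Confirm numerically:
  x=-2.752: |R|=0.82988 <1
  x=-2.404: |R|=0.56619 <1
  x=-2.040: |R|=0.37873 <1
  x=-1.996: |R|=0.36219 <1
  x=-3.523: |R|=1.70820 >1
  x=-3.284: |R|=1.39259 >1
  x=-3.124: |R|=1.20306 >1
Interval (-2.9333, 0).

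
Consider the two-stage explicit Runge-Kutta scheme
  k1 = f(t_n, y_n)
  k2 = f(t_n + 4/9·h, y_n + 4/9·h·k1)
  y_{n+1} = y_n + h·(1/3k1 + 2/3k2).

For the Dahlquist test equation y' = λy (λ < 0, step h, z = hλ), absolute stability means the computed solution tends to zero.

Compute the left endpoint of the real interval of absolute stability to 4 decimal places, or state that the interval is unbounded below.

z* = -3.3750.

With y'=λy (z=hλ):
  k1=λy_n ⇒ h·k1=z·y_n;  k2=λ(1+4/9z)y_n ⇒ h·k2=z(1+4/9z)y_n
  y_{n+1}/y_n = 1 + 1/3z + 2/3z(1+4/9z) = 1 + z + 8/27z²
  R(z) = 1 + z + 8/27z².

Find x<0 with |R(x)|<1.
x=-0.69: |R|=0.4511
R=1: x+8/27x²=0 ⇒ x=−27/8=-3.3750; min R=1−1/(4·8/27)=0.1562>−1
Confirm numerically:
  x=-2.655: |R|=0.43360 <1
  x=-2.066: |R|=0.19870 <1
  x=-1.891: |R|=0.16852 <1
  x=-3.731: |R|=1.39355 >1
  x=-3.707: |R|=1.36466 >1
  x=-3.692: |R|=1.34677 >1
Stable set (-3.3750, 0).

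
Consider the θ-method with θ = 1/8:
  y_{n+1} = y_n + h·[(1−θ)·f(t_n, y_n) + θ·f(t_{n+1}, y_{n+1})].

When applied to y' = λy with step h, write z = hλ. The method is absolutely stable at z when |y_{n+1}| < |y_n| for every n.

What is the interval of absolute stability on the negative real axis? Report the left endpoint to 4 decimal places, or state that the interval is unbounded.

Set f=λy, z=hλ:
  y_{n+1} = y_n + z·[7/8·y_n + 1/8·y_{n+1}] ⇒ (1 − 1/8z)y_{n+1} = (1 + 7/8z)y_n
  so R(z) = (1 + 7/8z)/(1 − 1/8z).

Solve |R(x)|<1 on ℝ⁻.
x=-0.82: |R|=0.2562
R=−1: 1+7/8x = −1+1/8x ⇒ -3/4x=2 ⇒ x=2/(-3/4)=-2.6667
Confirm numerically:
  x=-2.349: |R|=0.81583 <1
  x=-2.337: |R|=0.80865 <1
  x=-1.654: |R|=0.37062 <1
  x=-3.244: |R|=1.30808 >1
  x=-2.945: |R|=1.15258 >1
  x=-2.792: |R|=1.06968 >1
Interval (-2.6667, 0).

z∈(-2.6667,0).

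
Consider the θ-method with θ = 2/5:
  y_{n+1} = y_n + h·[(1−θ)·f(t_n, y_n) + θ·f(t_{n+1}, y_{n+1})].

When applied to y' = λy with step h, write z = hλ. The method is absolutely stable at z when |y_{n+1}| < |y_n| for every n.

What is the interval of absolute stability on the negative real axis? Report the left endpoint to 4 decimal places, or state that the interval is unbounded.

Test eqn y'=λy, z=hλ:
  y_{n+1} = y_n + z·[3/5·y_n + 2/5·y_{n+1}] ⇒ (1 − 2/5z)y_{n+1} = (1 + 3/5z)y_n
  R(z) = (1 + 3/5z)/(1 − 2/5z).

Need |R(x)|<1, x<0.
x=-1.5: |R|=0.0625
R=−1: 1+3/5x = −1+2/5x ⇒ -1/5x=2 ⇒ x=2/(-1/5)=-10.0000
Confirm numerically:
  x=-9.329: |R|=0.97164 <1
  x=-9.259: |R|=0.96849 <1
  x=-6.260: |R|=0.78653 <1
  x=-10.272: |R|=1.01065 >1
  x=-10.206: |R|=1.00811 >1
  x=-10.149: |R|=1.00589 >1
Stable set (-10.0000, 0).

(-10.0000, 0).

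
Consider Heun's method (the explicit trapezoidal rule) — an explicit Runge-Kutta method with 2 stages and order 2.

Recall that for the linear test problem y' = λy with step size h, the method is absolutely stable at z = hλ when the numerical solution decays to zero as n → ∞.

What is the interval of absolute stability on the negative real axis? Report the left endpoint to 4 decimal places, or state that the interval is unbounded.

(-2.0000, 0).

On y'=λy, z=hλ:
  order 2, 2-stage ⇒ R(z)=1+z+z^2/2
  (e.g. R(-0.81)=0.51805, |R|=0.51805)

Find x<0 with |R(x)|<1.
x=-0.81: |R|=0.5181
|R(-2.04)|=1.0408 |R(-1.73)|=0.7664 |R(-1.22)|=0.5242
Bisect:
  x_lo=-2.5519 |R|=1.7042  x_hi=-0.2976 |R|=0.7467
  mid=-1.42474 |R|=0.59020 →hi
  mid=-1.98832 |R|=0.98839 →hi
  mid=-2.27011 |R|=1.30659 →lo
  mid=-2.12921 |R|=1.13756 →lo
  mid=-2.05877 |R|=1.06049 →lo
  mid=-2.02354 |R|=1.02382 →lo
  mid=-2.00593 |R|=1.00595 →lo
  mid=-1.99713 |R|=0.99713 →hi
  mid=-2.00153 |R|=1.00153 →lo
  ...
  [-2.00002,-1.99988] ⇒ x*=-2.0000
So |R|<1 on (-2.0000, 0).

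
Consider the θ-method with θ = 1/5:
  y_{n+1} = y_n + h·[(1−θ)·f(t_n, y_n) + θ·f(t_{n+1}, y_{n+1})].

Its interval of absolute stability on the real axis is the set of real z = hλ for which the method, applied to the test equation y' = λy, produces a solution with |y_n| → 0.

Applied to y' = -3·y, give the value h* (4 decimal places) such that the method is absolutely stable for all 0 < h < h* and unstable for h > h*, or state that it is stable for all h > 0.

(-3.3333,0); λ=-3 ⇒ h* = (10/3)/3 = 1.1111.

Test eqn y'=λy, z=hλ:
  y_{n+1} = y_n + z·[4/5·y_n + 1/5·y_{n+1}] ⇒ (1 − 1/5z)y_{n+1} = (1 + 4/5z)y_n
  Hence R(z) = (1 + 4/5z)/(1 − 1/5z).

Need |R(x)|<1, x<0.
x=-1.37: |R|=0.0754
R=−1: 1+4/5x = −1+1/5x ⇒ -3/5x=2 ⇒ x=2/(-3/5)=-3.3333
Confirm numerically:
  x=-3.032: |R|=0.88745 <1
  x=-2.588: |R|=0.70532 <1
  x=-2.361: |R|=0.60372 <1
  x=-1.353: |R|=0.06485 <1
  x=-3.823: |R|=1.16650 >1
  x=-3.665: |R|=1.11483 >1
  x=-3.508: |R|=1.06159 >1
So |R|<1 on (-3.3333, 0).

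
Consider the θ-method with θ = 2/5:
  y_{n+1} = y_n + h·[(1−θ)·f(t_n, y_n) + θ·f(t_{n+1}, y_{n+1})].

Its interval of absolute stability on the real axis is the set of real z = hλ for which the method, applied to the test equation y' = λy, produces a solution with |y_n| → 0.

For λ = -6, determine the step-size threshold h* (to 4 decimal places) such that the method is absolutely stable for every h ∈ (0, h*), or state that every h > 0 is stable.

Test eqn y'=λy, z=hλ:
  y_{n+1} = y_n + z·[3/5·y_n + 2/5·y_{n+1}] ⇒ (1 − 2/5z)y_{n+1} = (1 + 3/5z)y_n
  so R(z) = (1 + 3/5z)/(1 − 2/5z).

Find x<0 with |R(x)|<1.
x=-0.44: |R|=0.6259
R=−1: 1+3/5x = −1+2/5x ⇒ -1/5x=2 ⇒ x=2/(-1/5)=-10.0000
Confirm numerically:
  x=-6.336: |R|=0.79267 <1
  x=-5.868: |R|=0.75311 <1
  x=-5.663: |R|=0.73435 <1
  x=-4.828: |R|=0.64711 <1
  x=-10.367: |R|=1.01426 >1
  x=-10.354: |R|=1.01377 >1
So |R|<1 on (-10.0000, 0).

(-10.0000,0); λ=-6 ⇒ h* = (10)/6 = 1.6667.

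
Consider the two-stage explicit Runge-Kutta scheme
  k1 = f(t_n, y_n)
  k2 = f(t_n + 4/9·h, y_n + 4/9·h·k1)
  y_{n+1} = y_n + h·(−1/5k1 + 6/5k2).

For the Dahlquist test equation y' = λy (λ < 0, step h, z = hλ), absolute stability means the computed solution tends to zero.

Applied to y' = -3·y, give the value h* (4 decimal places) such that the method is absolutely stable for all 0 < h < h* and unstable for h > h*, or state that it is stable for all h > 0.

On y'=λy, z=hλ:
  k1=λy_n ⇒ h·k1=z·y_n;  k2=λ(1+4/9z)y_n ⇒ h·k2=z(1+4/9z)y_n
  y_{n+1}/y_n = 1 − 1/5z + 6/5z(1+4/9z) = 1 + z + 8/15z²
  ⇒ R(z) = 1 + z + 8/15z².

Boundary: |R(x)|=1, x<0.
x=-1.59: |R|=0.7583
R=1: x+8/15x²=0 ⇒ x=−15/8=-1.8750; min R=1−1/(4·8/15)=0.5312>−1
Confirm numerically:
  x=-1.171: |R|=0.56033 <1
  x=-0.970: |R|=0.53181 <1
  x=-0.773: |R|=0.54568 <1
  x=-2.201: |R|=1.38268 >1
  x=-1.956: |R|=1.08450 >1
Interval (-1.8750, 0).

(-1.8750,0); λ=-3 ⇒ h* = (15/8)/3 = 0.6250.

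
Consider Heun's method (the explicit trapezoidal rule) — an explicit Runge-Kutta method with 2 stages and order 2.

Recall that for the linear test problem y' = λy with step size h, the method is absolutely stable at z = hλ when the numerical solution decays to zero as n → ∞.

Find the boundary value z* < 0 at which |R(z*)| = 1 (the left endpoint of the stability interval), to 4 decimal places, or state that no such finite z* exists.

Set f=λy, z=hλ:
  order 2, 2-stage ⇒ R(z)=1+z+z^2/2
  (e.g. R(-0.84)=0.51280, |R|=0.51280)

Find x<0 with |R(x)|<1.
x=-0.84: |R|=0.5128
|R(-2.39)|=1.4661 |R(-2.12)|=1.1272 |R(-1.24)|=0.5288
Bisect:
  x_lo=-2.5578 |R|=1.7133  x_hi=-0.2146 |R|=0.8084
  mid=-1.38618 |R|=0.57457 →hi
  mid=-1.97198 |R|=0.97237 →hi
  mid=-2.26488 |R|=1.29996 →lo
  mid=-2.11843 |R|=1.12544 →lo
  mid=-2.04520 |R|=1.04623 →lo
  mid=-2.00859 |R|=1.00863 →lo
  mid=-1.99029 |R|=0.99033 →hi
  mid=-1.99944 |R|=0.99944 →hi
  mid=-2.00401 |R|=1.00402 →lo
  ...
  [-2.00001,-1.99987] ⇒ x*=-2.0000
So |R|<1 on (-2.0000, 0).

z* = -2.0000.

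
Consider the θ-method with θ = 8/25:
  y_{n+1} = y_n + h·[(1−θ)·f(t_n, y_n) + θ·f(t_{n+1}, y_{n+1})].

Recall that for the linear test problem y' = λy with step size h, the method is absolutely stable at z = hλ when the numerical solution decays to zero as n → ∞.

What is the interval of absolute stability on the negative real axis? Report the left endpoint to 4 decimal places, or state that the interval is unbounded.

z∈(-5.5556,0).

On y'=λy, z=hλ:
  y_{n+1} = y_n + z·[17/25·y_n + 8/25·y_{n+1}] ⇒ (1 − 8/25z)y_{n+1} = (1 + 17/25z)y_n
  R(z) = (1 + 17/25z)/(1 − 8/25z).

Boundary: |R(x)|=1, x<0.
x=-1.8: |R|=0.1421
R=−1: 1+17/25x = −1+8/25x ⇒ -9/25x=2 ⇒ x=2/(-9/25)=-5.5556
Confirm numerically:
  x=-4.166: |R|=0.78559 <1
  x=-2.957: |R|=0.51934 <1
  x=-2.539: |R|=0.40084 <1
  x=-6.037: |R|=1.05912 >1
  x=-5.971: |R|=1.05138 >1
  x=-5.699: |R|=1.01829 >1
So |R|<1 on (-5.5556, 0).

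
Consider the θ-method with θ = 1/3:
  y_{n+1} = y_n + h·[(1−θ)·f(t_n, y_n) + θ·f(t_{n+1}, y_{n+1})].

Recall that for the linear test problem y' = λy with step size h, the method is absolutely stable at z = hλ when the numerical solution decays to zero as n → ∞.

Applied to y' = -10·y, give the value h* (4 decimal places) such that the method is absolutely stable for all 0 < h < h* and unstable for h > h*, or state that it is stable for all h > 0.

On y'=λy, z=hλ:
  y_{n+1} = y_n + z·[2/3·y_n + 1/3·y_{n+1}] ⇒ (1 − 1/3z)y_{n+1} = (1 + 2/3z)y_n
  ⇒ R(z) = (1 + 2/3z)/(1 − 1/3z).

Boundary: |R(x)|=1, x<0.
x=-1.16: |R|=0.1635
R=−1: 1+2/3x = −1+1/3x ⇒ -1/3x=2 ⇒ x=2/(-1/3)=-6.0000
Confirm numerically:
  x=-3.457: |R|=0.60616 <1
  x=-3.308: |R|=0.57324 <1
  x=-3.019: |R|=0.50474 <1
  x=-6.565: |R|=1.05907 >1
  x=-6.279: |R|=1.03007 >1
  x=-6.191: |R|=1.02078 >1
Interval (-6.0000, 0).

(-6.0000,0); λ=-10 ⇒ h* = (6)/10 = 0.6000.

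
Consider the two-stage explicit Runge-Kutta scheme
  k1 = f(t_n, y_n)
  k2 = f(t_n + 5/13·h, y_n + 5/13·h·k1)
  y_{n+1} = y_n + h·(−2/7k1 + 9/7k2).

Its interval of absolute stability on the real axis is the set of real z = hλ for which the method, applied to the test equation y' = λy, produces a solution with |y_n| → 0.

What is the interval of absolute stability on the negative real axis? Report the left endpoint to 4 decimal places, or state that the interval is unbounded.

Test eqn y'=λy, z=hλ:
  k1=λy_n ⇒ h·k1=z·y_n;  k2=λ(1+5/13z)y_n ⇒ h·k2=z(1+5/13z)y_n
  y_{n+1}/y_n = 1 − 2/7z + 9/7z(1+5/13z) = 1 + z + 45/91z²
  R(z) = 1 + z + 45/91z².

Boundary: |R(x)|=1, x<0.
x=-1.45: |R|=0.5897
R=1: x+45/91x²=0 ⇒ x=−91/45=-2.0222; min R=1−1/(4·45/91)=0.4944>−1
Confirm numerically:
  x=-1.980: |R|=0.95866 <1
  x=-1.977: |R|=0.95579 <1
  x=-1.417: |R|=0.57591 <1
  x=-2.589: |R|=1.72563 >1
  x=-2.298: |R|=1.31339 >1
Stable set (-2.0222, 0).

(-2.0222, 0).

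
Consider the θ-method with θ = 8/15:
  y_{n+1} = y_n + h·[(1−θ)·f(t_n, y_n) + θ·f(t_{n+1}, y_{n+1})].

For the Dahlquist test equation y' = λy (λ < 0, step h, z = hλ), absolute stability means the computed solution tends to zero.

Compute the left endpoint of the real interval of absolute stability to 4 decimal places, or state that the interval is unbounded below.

interval (−∞, 0).

Set f=λy, z=hλ:
  y_{n+1} = y_n + z·[7/15·y_n + 8/15·y_{n+1}] ⇒ (1 − 8/15z)y_{n+1} = (1 + 7/15z)y_n
  ⇒ R(z) = (1 + 7/15z)/(1 − 8/15z).

Solve |R(x)|<1 on ℝ⁻.
x=-1.39: |R|=0.2018
x=-2: |R|=0.0323
x=-10: |R|=0.5789
x=-100: |R|=0.8405
θ=8/15≥1/2 ⇒ |1+7/15x|<|1−8/15x| ∀x<0 ⇒ stable on all of ℝ⁻.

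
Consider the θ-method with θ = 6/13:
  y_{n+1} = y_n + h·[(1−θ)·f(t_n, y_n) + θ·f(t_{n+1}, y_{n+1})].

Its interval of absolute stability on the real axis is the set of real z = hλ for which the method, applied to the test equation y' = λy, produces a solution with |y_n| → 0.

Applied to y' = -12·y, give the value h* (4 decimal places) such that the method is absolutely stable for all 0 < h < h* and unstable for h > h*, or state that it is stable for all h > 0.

On y'=λy, z=hλ:
  y_{n+1} = y_n + z·[7/13·y_n + 6/13·y_{n+1}] ⇒ (1 − 6/13z)y_{n+1} = (1 + 7/13z)y_n
  Hence R(z) = (1 + 7/13z)/(1 − 6/13z).

Need |R(x)|<1, x<0.
x=-0.85: |R|=0.3895
R=−1: 1+7/13x = −1+6/13x ⇒ -1/13x=2 ⇒ x=2/(-1/13)=-26.0000
Confirm numerically:
  x=-22.421: |R|=0.97574 <1
  x=-19.214: |R|=0.94710 <1
  x=-15.100: |R|=0.89479 <1
  x=-26.210: |R|=1.00123 >1
  x=-26.055: |R|=1.00032 >1
Interval (-26.0000, 0).

(-26.0000,0); λ=-12 ⇒ h* = (26)/12 = 2.1667.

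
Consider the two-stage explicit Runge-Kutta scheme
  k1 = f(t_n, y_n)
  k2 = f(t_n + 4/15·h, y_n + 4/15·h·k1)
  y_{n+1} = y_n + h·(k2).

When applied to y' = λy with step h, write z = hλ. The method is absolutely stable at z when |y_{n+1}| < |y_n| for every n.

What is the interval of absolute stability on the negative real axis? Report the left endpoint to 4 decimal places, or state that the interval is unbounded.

With y'=λy (z=hλ):
  k1=λy_n ⇒ h·k1=z·y_n;  k2=λ(1+4/15z)y_n ⇒ h·k2=z(1+4/15z)y_n
  y_{n+1}/y_n = 1 + z(1+4/15z) = 1 + z + 4/15z²
  so R(z) = 1 + z + 4/15z².

Solve |R(x)|<1 on ℝ⁻.
x=-0.59: |R|=0.5028
R=1: x+4/15x²=0 ⇒ x=−15/4=-3.7500; min R=1−1/(4·4/15)=0.0625>−1
Confirm numerically:
  x=-3.178: |R|=0.51525 <1
  x=-2.601: |R|=0.20305 <1
  x=-2.149: |R|=0.08252 <1
  x=-4.202: |R|=1.50648 >1
  x=-3.811: |R|=1.06199 >1
So |R|<1 on (-3.7500, 0).

z∈(-3.7500,0).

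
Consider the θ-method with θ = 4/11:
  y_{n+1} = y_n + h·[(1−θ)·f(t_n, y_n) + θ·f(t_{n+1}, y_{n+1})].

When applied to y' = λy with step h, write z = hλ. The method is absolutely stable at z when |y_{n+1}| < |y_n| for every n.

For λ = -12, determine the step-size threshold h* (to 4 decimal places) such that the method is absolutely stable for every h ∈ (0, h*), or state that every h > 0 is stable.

Test eqn y'=λy, z=hλ:
  y_{n+1} = y_n + z·[7/11·y_n + 4/11·y_{n+1}] ⇒ (1 − 4/11z)y_{n+1} = (1 + 7/11z)y_n
  ⇒ R(z) = (1 + 7/11z)/(1 − 4/11z).

Solve |R(x)|<1 on ℝ⁻.
x=-0.37: |R|=0.6739
R=−1: 1+7/11x = −1+4/11x ⇒ -3/11x=2 ⇒ x=2/(-3/11)=-7.3333
Confirm numerically:
  x=-6.590: |R|=0.94031 <1
  x=-6.203: |R|=0.90531 <1
  x=-4.935: |R|=0.76594 <1
  x=-3.606: |R|=0.56018 <1
  x=-7.815: |R|=1.03419 >1
  x=-7.715: |R|=1.02735 >1
  x=-7.543: |R|=1.01528 >1
Stable set (-7.3333, 0).

(-7.3333,0); λ=-12 ⇒ h* = (22/3)/12 = 0.6111.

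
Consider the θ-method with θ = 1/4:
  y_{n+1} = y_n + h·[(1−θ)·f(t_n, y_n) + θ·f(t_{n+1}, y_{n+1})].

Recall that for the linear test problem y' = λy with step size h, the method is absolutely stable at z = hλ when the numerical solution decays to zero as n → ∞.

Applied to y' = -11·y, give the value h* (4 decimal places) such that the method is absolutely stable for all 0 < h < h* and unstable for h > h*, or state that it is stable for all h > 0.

With y'=λy (z=hλ):
  y_{n+1} = y_n + z·[3/4·y_n + 1/4·y_{n+1}] ⇒ (1 − 1/4z)y_{n+1} = (1 + 3/4z)y_n
  R(z) = (1 + 3/4z)/(1 − 1/4z).

Need |R(x)|<1, x<0.
x=-0.42: |R|=0.6199
R=−1: 1+3/4x = −1+1/4x ⇒ -1/2x=2 ⇒ x=2/(-1/2)=-4.0000
Confirm numerically:
  x=-3.979: |R|=0.99474 <1
  x=-3.123: |R|=0.75376 <1
  x=-2.912: |R|=0.68519 <1
  x=-2.111: |R|=0.38177 <1
  x=-4.552: |R|=1.12909 >1
  x=-4.439: |R|=1.10404 >1
  x=-4.295: |R|=1.07113 >1
Interval (-4.0000, 0).

(-4.0000,0); λ=-11 ⇒ h* = (4)/11 = 0.3636.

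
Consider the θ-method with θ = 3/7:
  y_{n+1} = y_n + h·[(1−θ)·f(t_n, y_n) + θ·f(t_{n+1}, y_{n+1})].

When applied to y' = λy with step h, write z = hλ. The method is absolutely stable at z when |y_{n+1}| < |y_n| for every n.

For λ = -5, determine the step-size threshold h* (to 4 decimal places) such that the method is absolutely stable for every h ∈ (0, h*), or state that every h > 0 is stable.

Set f=λy, z=hλ:
  y_{n+1} = y_n + z·[4/7·y_n + 3/7·y_{n+1}] ⇒ (1 − 3/7z)y_{n+1} = (1 + 4/7z)y_n
  Hence R(z) = (1 + 4/7z)/(1 − 3/7z).

Solve |R(x)|<1 on ℝ⁻.
x=-1.35: |R|=0.1448
R=−1: 1+4/7x = −1+3/7x ⇒ -1/7x=2 ⇒ x=2/(-1/7)=-14.0000
Confirm numerically:
  x=-12.437: |R|=0.96473 <1
  x=-11.602: |R|=0.94264 <1
  x=-10.960: |R|=0.92377 <1
  x=-14.318: |R|=1.00637 >1
  x=-14.082: |R|=1.00167 >1
So |R|<1 on (-14.0000, 0).

(-14.0000,0); λ=-5 ⇒ h* = (14)/5 = 2.8000.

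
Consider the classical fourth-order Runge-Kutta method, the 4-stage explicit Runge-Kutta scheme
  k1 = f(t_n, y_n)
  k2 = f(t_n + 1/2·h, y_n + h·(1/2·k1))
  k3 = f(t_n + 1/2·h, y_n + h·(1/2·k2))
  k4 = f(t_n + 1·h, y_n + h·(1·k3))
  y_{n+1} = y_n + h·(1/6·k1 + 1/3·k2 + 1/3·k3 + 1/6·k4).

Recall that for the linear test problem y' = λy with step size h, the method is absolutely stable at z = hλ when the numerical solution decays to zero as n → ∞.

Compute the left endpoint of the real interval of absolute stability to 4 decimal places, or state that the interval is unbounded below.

With y'=λy (z=hλ):
  order 4, 4-stage ⇒ R(z)=1+z+z^2/2+z^3/6+z^4/24
  (e.g. R(-0.8)=0.45173, |R|=0.45173)

Need |R(x)|<1, x<0.
x=-0.8: |R|=0.4517
|R(-3.14)|=1.6804 |R(-2.49)|=0.6387 |R(-0.65)|=0.5229
Bisect:
  x_lo=-3.3465 |R|=2.2325  x_hi=-0.3050 |R|=0.7372
  mid=-1.82572 |R|=0.28958 →hi
  mid=-2.58611 |R|=0.73894 →hi
  mid=-2.96630 |R|=1.30900 →lo
  mid=-2.77620 |R|=0.98638 →hi
  mid=-2.87125 |R|=1.13752 →lo
  mid=-2.82373 |R|=1.05951 →lo
  mid=-2.79996 |R|=1.02235 →lo
  mid=-2.78808 |R|=1.00421 →lo
  ...
  [-2.78530,-2.78511] ⇒ x*=-2.7853
So |R|<1 on (-2.7853, 0).

left endpoint -2.7853.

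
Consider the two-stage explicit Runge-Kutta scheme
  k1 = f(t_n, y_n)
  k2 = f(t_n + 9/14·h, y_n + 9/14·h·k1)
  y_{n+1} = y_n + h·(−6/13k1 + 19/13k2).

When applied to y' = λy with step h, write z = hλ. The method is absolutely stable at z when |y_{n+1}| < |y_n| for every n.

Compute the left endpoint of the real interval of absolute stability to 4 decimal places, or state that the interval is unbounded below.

On y'=λy, z=hλ:
  k1=λy_n ⇒ h·k1=z·y_n;  k2=λ(1+9/14z)y_n ⇒ h·k2=z(1+9/14z)y_n
  y_{n+1}/y_n = 1 − 6/13z + 19/13z(1+9/14z) = 1 + z + 171/182z²
  Hence R(z) = 1 + z + 171/182z².

Solve |R(x)|<1 on ℝ⁻.
x=-0.35: |R|=0.7651
R=1: x+171/182x²=0 ⇒ x=−182/171=-1.0643; min R=1−1/(4·171/182)=0.7339>−1
Confirm numerically:
  x=-0.667: |R|=0.75100 <1
  x=-0.585: |R|=0.73654 <1
  x=-0.498: |R|=0.73501 <1
  x=-0.467: |R|=0.73791 <1
  x=-1.181: |R|=1.12946 >1
  x=-1.133: |R|=1.07310 >1
Stable set (-1.0643, 0).

left endpoint -1.0643.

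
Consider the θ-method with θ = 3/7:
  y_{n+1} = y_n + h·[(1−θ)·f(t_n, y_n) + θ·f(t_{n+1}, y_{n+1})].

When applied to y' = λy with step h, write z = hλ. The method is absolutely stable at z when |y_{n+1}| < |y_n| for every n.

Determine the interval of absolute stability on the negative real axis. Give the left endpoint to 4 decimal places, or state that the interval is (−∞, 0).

On y'=λy, z=hλ:
  y_{n+1} = y_n + z·[4/7·y_n + 3/7·y_{n+1}] ⇒ (1 − 3/7z)y_{n+1} = (1 + 4/7z)y_n
  so R(z) = (1 + 4/7z)/(1 − 3/7z).

Need |R(x)|<1, x<0.
x=-0.85: |R|=0.3770
R=−1: 1+4/7x = −1+3/7x ⇒ -1/7x=2 ⇒ x=2/(-1/7)=-14.0000
Confirm numerically:
  x=-12.349: |R|=0.96252 <1
  x=-10.230: |R|=0.89997 <1
  x=-9.310: |R|=0.86573 <1
  x=-7.490: |R|=0.77910 <1
  x=-14.466: |R|=1.00925 >1
  x=-14.362: |R|=1.00723 >1
So |R|<1 on (-14.0000, 0).

(-14.0000, 0).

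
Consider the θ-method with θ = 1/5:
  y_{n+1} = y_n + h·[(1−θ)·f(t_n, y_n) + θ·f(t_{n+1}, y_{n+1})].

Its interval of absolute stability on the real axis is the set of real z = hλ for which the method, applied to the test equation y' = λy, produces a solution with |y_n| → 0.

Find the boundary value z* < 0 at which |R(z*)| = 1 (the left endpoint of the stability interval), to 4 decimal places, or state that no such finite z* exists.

left endpoint -3.3333.

On y'=λy, z=hλ:
  y_{n+1} = y_n + z·[4/5·y_n + 1/5·y_{n+1}] ⇒ (1 − 1/5z)y_{n+1} = (1 + 4/5z)y_n
  so R(z) = (1 + 4/5z)/(1 − 1/5z).

Need |R(x)|<1, x<0.
x=-0.96: |R|=0.1946
R=−1: 1+4/5x = −1+1/5x ⇒ -3/5x=2 ⇒ x=2/(-3/5)=-3.3333
Confirm numerically:
  x=-3.100: |R|=0.91358 <1
  x=-2.046: |R|=0.45189 <1
  x=-1.893: |R|=0.37313 <1
  x=-3.653: |R|=1.11083 >1
  x=-3.356: |R|=1.00814 >1
So |R|<1 on (-3.3333, 0).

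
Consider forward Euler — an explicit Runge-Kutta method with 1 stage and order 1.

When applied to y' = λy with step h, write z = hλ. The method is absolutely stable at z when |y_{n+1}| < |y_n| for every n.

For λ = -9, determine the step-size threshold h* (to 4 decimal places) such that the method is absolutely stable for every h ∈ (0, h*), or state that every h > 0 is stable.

On y'=λy, z=hλ:
  order 1, 1-stage ⇒ R(z)=1+z
  (e.g. R(-0.7)=0.30000, |R|=0.30000)

Need |R(x)|<1, x<0.
x=-0.7: |R|=0.3000
|R(-1.56)|=0.5600 |R(-1.32)|=0.3200 |R(-0.81)|=0.1900
Bisect:
  x_lo=-2.3075 |R|=1.3075  x_hi=-0.2096 |R|=0.7904
  mid=-1.25857 |R|=0.25857 →hi
  mid=-1.78304 |R|=0.78304 →hi
  mid=-2.04528 |R|=1.04528 →lo
  mid=-1.91416 |R|=0.91416 →hi
  mid=-1.97972 |R|=0.97972 →hi
  mid=-2.01250 |R|=1.01250 →lo
  mid=-1.99611 |R|=0.99611 →hi
  mid=-2.00430 |R|=1.00430 →lo
  mid=-2.00020 |R|=1.00020 →lo
  mid=-1.99816 |R|=0.99816 →hi
  ...
  [-2.00008,-1.99995] ⇒ x*=-2.0000
Stable set (-2.0000, 0).

(-2.0000,0); λ=-9 ⇒ h* = 0.2222.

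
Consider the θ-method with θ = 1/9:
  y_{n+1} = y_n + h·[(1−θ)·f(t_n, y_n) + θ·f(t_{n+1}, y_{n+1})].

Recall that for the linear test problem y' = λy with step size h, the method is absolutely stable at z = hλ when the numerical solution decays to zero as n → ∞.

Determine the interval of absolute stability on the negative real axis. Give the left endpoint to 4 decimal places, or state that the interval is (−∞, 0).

(-2.5714, 0).

With y'=λy (z=hλ):
  y_{n+1} = y_n + z·[8/9·y_n + 1/9·y_{n+1}] ⇒ (1 − 1/9z)y_{n+1} = (1 + 8/9z)y_n
  so R(z) = (1 + 8/9z)/(1 − 1/9z).

Find x<0 with |R(x)|<1.
x=-1.48: |R|=0.2710
R=−1: 1+8/9x = −1+1/9x ⇒ -7/9x=2 ⇒ x=2/(-7/9)=-2.5714
Confirm numerically:
  x=-2.515: |R|=0.96570 <1
  x=-2.499: |R|=0.95591 <1
  x=-1.517: |R|=0.29818 <1
  x=-1.089: |R|=0.02855 <1
  x=-2.721: |R|=1.08933 >1
  x=-2.648: |R|=1.04602 >1
Interval (-2.5714, 0).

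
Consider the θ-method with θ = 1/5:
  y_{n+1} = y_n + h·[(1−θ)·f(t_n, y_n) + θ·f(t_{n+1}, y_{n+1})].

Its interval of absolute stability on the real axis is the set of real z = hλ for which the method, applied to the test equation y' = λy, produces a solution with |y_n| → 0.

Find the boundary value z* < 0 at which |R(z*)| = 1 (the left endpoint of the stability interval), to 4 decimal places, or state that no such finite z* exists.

z* = -3.3333.

On y'=λy, z=hλ:
  y_{n+1} = y_n + z·[4/5·y_n + 1/5·y_{n+1}] ⇒ (1 − 1/5z)y_{n+1} = (1 + 4/5z)y_n
  R(z) = (1 + 4/5z)/(1 − 1/5z).

Find x<0 with |R(x)|<1.
x=-1.43: |R|=0.1120
R=−1: 1+4/5x = −1+1/5x ⇒ -3/5x=2 ⇒ x=2/(-3/5)=-3.3333
Confirm numerically:
  x=-2.492: |R|=0.66311 <1
  x=-2.459: |R|=0.64834 <1
  x=-2.453: |R|=0.64565 <1
  x=-2.131: |R|=0.49418 <1
  x=-3.615: |R|=1.09808 >1
  x=-3.604: |R|=1.09437 >1
  x=-3.390: |R|=1.02026 >1
Stable set (-3.3333, 0).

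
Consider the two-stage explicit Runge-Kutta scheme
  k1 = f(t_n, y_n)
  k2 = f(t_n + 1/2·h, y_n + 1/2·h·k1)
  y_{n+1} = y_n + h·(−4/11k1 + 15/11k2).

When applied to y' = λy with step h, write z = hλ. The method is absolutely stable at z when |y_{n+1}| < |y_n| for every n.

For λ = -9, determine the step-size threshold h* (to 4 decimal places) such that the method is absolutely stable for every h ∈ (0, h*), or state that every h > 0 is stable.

(-1.4667,0); λ=-9 ⇒ h* = (22/15)/9 = 0.1630.

Test eqn y'=λy, z=hλ:
  k1=λy_n ⇒ h·k1=z·y_n;  k2=λ(1+1/2z)y_n ⇒ h·k2=z(1+1/2z)y_n
  y_{n+1}/y_n = 1 − 4/11z + 15/11z(1+1/2z) = 1 + z + 15/22z²
  R(z) = 1 + z + 15/22z².

Find x<0 with |R(x)|<1.
x=-1.62: |R|=1.1694
R=1: x+15/22x²=0 ⇒ x=−22/15=-1.4667; min R=1−1/(4·15/22)=0.6333>−1
Confirm numerically:
  x=-1.442: |R|=0.97575 <1
  x=-1.315: |R|=0.86402 <1
  x=-0.866: |R|=0.64533 <1
  x=-0.821: |R|=0.63857 <1
  x=-1.956: |R|=1.65259 >1
  x=-1.918: |R|=1.59022 >1
  x=-1.668: |R|=1.22897 >1
Interval (-1.4667, 0).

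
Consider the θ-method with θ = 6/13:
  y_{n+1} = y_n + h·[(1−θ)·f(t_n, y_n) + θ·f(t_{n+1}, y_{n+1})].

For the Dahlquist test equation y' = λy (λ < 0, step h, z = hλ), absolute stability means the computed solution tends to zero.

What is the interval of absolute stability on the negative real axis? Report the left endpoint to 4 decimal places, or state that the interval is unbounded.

With y'=λy (z=hλ):
  y_{n+1} = y_n + z·[7/13·y_n + 6/13·y_{n+1}] ⇒ (1 − 6/13z)y_{n+1} = (1 + 7/13z)y_n
  so R(z) = (1 + 7/13z)/(1 − 6/13z).

Boundary: |R(x)|=1, x<0.
x=-0.4: |R|=0.6623
R=−1: 1+7/13x = −1+6/13x ⇒ -1/13x=2 ⇒ x=2/(-1/13)=-26.0000
Confirm numerically:
  x=-19.766: |R|=0.95263 <1
  x=-15.310: |R|=0.89805 <1
  x=-14.891: |R|=0.89146 <1
  x=-12.669: |R|=0.85024 <1
  x=-26.571: |R|=1.00331 >1
  x=-26.314: |R|=1.00184 >1
Interval (-26.0000, 0).

z∈(-26.0000,0).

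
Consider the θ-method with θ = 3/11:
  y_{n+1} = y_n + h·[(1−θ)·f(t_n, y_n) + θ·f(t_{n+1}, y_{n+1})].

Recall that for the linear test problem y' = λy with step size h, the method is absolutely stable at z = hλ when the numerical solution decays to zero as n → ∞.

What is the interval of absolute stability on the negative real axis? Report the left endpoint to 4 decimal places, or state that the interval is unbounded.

Test eqn y'=λy, z=hλ:
  y_{n+1} = y_n + z·[8/11·y_n + 3/11·y_{n+1}] ⇒ (1 − 3/11z)y_{n+1} = (1 + 8/11z)y_n
  R(z) = (1 + 8/11z)/(1 − 3/11z).

Boundary: |R(x)|=1, x<0.
x=-1.56: |R|=0.0944
R=−1: 1+8/11x = −1+3/11x ⇒ -5/11x=2 ⇒ x=2/(-5/11)=-4.4000
Confirm numerically:
  x=-4.219: |R|=0.96174 <1
  x=-3.412: |R|=0.76738 <1
  x=-2.097: |R|=0.33405 <1
  x=-4.764: |R|=1.07196 >1
  x=-4.525: |R|=1.02543 >1
Stable set (-4.4000, 0).

z∈(-4.4000,0).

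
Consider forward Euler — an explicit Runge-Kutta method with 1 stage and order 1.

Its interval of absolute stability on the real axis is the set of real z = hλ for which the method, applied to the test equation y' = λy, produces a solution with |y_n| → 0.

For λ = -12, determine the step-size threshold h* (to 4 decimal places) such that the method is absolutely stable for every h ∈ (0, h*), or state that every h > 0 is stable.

(-2.0000,0); λ=-12 ⇒ h* = 0.1667.

Set f=λy, z=hλ:
  order 1, 1-stage ⇒ R(z)=1+z
  (e.g. R(-0.51)=0.49000, |R|=0.49000)

Boundary: |R(x)|=1, x<0.
x=-0.51: |R|=0.4900
|R(-2.28)|=1.2800 |R(-1.83)|=0.8300 |R(-1.15)|=0.1500
Bisect:
  x_lo=-2.3719 |R|=1.3719  x_hi=-0.1313 |R|=0.8687
  mid=-1.25163 |R|=0.25163 →hi
  mid=-1.81178 |R|=0.81178 →hi
  mid=-2.09186 |R|=1.09186 →lo
  mid=-1.95182 |R|=0.95182 →hi
  mid=-2.02184 |R|=1.02184 →lo
  mid=-1.98683 |R|=0.98683 →hi
  mid=-2.00433 |R|=1.00433 →lo
  mid=-1.99558 |R|=0.99558 →hi
  mid=-1.99996 |R|=0.99996 →hi
  mid=-2.00215 |R|=1.00215 →lo
  ...
  [-2.00010,-1.99996] ⇒ x*=-2.0000
Interval (-2.0000, 0).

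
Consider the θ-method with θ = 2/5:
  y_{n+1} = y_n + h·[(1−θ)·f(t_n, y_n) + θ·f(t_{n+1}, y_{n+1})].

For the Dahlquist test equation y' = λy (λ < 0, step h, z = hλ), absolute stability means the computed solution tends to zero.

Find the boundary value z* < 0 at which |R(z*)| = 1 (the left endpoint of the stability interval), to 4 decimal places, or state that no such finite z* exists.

Test eqn y'=λy, z=hλ:
  y_{n+1} = y_n + z·[3/5·y_n + 2/5·y_{n+1}] ⇒ (1 − 2/5z)y_{n+1} = (1 + 3/5z)y_n
  R(z) = (1 + 3/5z)/(1 − 2/5z).

Need |R(x)|<1, x<0.
x=-0.36: |R|=0.6853
R=−1: 1+3/5x = −1+2/5x ⇒ -1/5x=2 ⇒ x=2/(-1/5)=-10.0000
Confirm numerically:
  x=-8.009: |R|=0.90527 <1
  x=-7.998: |R|=0.90465 <1
  x=-4.193: |R|=0.56619 <1
  x=-4.049: |R|=0.54566 <1
  x=-10.573: |R|=1.02192 >1
  x=-10.430: |R|=1.01663 >1
  x=-10.218: |R|=1.00857 >1
Stable set (-10.0000, 0).

z* = -10.0000.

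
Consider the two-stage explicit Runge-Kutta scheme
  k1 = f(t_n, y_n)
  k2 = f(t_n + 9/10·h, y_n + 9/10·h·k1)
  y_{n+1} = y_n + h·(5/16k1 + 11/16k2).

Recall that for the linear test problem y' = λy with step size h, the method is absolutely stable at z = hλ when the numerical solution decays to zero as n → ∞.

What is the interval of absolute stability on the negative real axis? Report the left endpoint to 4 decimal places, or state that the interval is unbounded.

With y'=λy (z=hλ):
  k1=λy_n ⇒ h·k1=z·y_n;  k2=λ(1+9/10z)y_n ⇒ h·k2=z(1+9/10z)y_n
  y_{n+1}/y_n = 1 + 5/16z + 11/16z(1+9/10z) = 1 + z + 99/160z²
  R(z) = 1 + z + 99/160z².

Need |R(x)|<1, x<0.
x=-1.79: |R|=1.1925
R=1: x+99/160x²=0 ⇒ x=−160/99=-1.6162; min R=1−1/(4·99/160)=0.5960>−1
Confirm numerically:
  x=-1.577: |R|=0.96179 <1
  x=-1.147: |R|=0.66703 <1
  x=-0.993: |R|=0.61712 <1
  x=-0.893: |R|=0.60042 <1
  x=-2.067: |R|=1.57660 >1
  x=-2.063: |R|=1.57038 >1
Stable set (-1.6162, 0).

z∈(-1.6162,0).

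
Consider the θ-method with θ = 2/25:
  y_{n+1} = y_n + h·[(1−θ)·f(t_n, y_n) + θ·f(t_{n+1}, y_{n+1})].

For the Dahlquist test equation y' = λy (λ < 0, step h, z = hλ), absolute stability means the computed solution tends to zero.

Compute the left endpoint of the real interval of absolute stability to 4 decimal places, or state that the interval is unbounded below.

Set f=λy, z=hλ:
  y_{n+1} = y_n + z·[23/25·y_n + 2/25·y_{n+1}] ⇒ (1 − 2/25z)y_{n+1} = (1 + 23/25z)y_n
  R(z) = (1 + 23/25z)/(1 − 2/25z).

Need |R(x)|<1, x<0.
x=-0.53: |R|=0.4916
R=−1: 1+23/25x = −1+2/25x ⇒ -21/25x=2 ⇒ x=2/(-21/25)=-2.3810
Confirm numerically:
  x=-2.300: |R|=0.94257 <1
  x=-2.155: |R|=0.83811 <1
  x=-1.904: |R|=0.65232 <1
  x=-2.693: |R|=1.21566 >1
  x=-2.636: |R|=1.17693 >1
  x=-2.479: |R|=1.06873 >1
Interval (-2.3810, 0).

left endpoint -2.3810.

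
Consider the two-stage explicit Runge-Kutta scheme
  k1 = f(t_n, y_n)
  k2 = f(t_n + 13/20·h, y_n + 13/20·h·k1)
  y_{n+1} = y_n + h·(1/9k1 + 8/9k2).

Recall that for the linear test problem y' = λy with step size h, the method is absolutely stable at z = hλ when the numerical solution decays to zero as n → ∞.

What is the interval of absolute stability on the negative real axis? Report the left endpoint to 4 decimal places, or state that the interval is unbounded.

z∈(-1.7308,0).

With y'=λy (z=hλ):
  k1=λy_n ⇒ h·k1=z·y_n;  k2=λ(1+13/20z)y_n ⇒ h·k2=z(1+13/20z)y_n
  y_{n+1}/y_n = 1 + 1/9z + 8/9z(1+13/20z) = 1 + z + 26/45z²
  ⇒ R(z) = 1 + z + 26/45z².

Solve |R(x)|<1 on ℝ⁻.
x=-1.32: |R|=0.6867
R=1: x+26/45x²=0 ⇒ x=−45/26=-1.7308; min R=1−1/(4·26/45)=0.5673>−1
Confirm numerically:
  x=-1.646: |R|=0.91938 <1
  x=-1.549: |R|=0.83732 <1
  x=-1.533: |R|=0.82483 <1
  x=-1.223: |R|=0.64120 <1
  x=-1.928: |R|=1.21971 >1
  x=-1.890: |R|=1.17388 >1
Interval (-1.7308, 0).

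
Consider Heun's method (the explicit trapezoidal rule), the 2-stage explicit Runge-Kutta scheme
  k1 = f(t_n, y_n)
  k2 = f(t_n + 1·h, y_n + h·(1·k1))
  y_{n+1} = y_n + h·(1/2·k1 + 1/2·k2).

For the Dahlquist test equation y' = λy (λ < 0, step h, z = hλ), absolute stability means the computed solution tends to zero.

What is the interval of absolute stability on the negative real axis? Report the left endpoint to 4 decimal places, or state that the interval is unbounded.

Test eqn y'=λy, z=hλ:
  order 2, 2-stage ⇒ R(z)=1+z+z^2/2
  (e.g. R(-1.54)=0.64580, |R|=0.64580)

Need |R(x)|<1, x<0.
x=-1.54: |R|=0.6458
|R(-2.38)|=1.4522 |R(-2.37)|=1.4385 |R(-1.57)|=0.6624
Bisect:
  x_lo=-2.7246 |R|=1.9872  x_hi=-0.0805 |R|=0.9228
  mid=-1.40256 |R|=0.58103 →hi
  mid=-2.06359 |R|=1.06561 →lo
  mid=-1.73307 |R|=0.76870 →hi
  mid=-1.89833 |R|=0.90350 →hi
  mid=-1.98096 |R|=0.98114 →hi
  mid=-2.02227 |R|=1.02252 →lo
  mid=-2.00162 |R|=1.00162 →lo
  mid=-1.99129 |R|=0.99133 →hi
  mid=-1.99645 |R|=0.99646 →hi
  ...
  [-2.00000,-1.99984] ⇒ x*=-2.0000
So |R|<1 on (-2.0000, 0).

z∈(-2.0000,0).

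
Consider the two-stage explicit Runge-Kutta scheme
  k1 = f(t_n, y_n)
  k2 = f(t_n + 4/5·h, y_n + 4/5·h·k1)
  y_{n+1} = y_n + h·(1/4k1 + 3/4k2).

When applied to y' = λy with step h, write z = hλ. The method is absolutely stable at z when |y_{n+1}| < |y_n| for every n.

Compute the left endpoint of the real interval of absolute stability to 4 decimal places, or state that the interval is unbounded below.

left endpoint -1.6667.

Set f=λy, z=hλ:
  k1=λy_n ⇒ h·k1=z·y_n;  k2=λ(1+4/5z)y_n ⇒ h·k2=z(1+4/5z)y_n
  y_{n+1}/y_n = 1 + 1/4z + 3/4z(1+4/5z) = 1 + z + 3/5z²
  so R(z) = 1 + z + 3/5z².

Solve |R(x)|<1 on ℝ⁻.
x=-1.71: |R|=1.0445
R=1: x+3/5x²=0 ⇒ x=−5/3=-1.6667; min R=1−1/(4·3/5)=0.5833>−1
Confirm numerically:
  x=-1.560: |R|=0.90016 <1
  x=-1.433: |R|=0.79909 <1
  x=-1.342: |R|=0.73858 <1
  x=-2.101: |R|=1.54752 >1
  x=-1.921: |R|=1.29314 >1
Interval (-1.6667, 0).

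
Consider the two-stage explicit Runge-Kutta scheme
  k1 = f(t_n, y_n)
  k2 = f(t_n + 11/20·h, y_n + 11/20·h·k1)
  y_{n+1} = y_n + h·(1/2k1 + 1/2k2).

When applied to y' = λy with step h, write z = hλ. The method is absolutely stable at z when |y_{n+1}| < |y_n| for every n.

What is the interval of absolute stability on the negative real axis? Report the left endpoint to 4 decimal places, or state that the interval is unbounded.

(-3.6364, 0).

Test eqn y'=λy, z=hλ:
  k1=λy_n ⇒ h·k1=z·y_n;  k2=λ(1+11/20z)y_n ⇒ h·k2=z(1+11/20z)y_n
  y_{n+1}/y_n = 1 + 1/2z + 1/2z(1+11/20z) = 1 + z + 11/40z²
  ⇒ R(z) = 1 + z + 11/40z².

Find x<0 with |R(x)|<1.
x=-1.66: |R|=0.0978
R=1: x+11/40x²=0 ⇒ x=−40/11=-3.6364; min R=1−1/(4·11/40)=0.0909>−1
Confirm numerically:
  x=-2.503: |R|=0.21988 <1
  x=-2.389: |R|=0.18051 <1
  x=-1.713: |R|=0.09395 <1
  x=-3.972: |R|=1.36662 >1
  x=-3.951: |R|=1.34186 >1
Interval (-3.6364, 0).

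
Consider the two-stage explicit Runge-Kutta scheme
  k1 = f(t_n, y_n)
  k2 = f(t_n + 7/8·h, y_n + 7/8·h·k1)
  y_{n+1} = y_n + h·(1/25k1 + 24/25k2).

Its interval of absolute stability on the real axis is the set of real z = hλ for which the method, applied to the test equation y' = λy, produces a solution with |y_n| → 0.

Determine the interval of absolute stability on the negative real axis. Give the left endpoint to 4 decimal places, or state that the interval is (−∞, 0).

On y'=λy, z=hλ:
  k1=λy_n ⇒ h·k1=z·y_n;  k2=λ(1+7/8z)y_n ⇒ h·k2=z(1+7/8z)y_n
  y_{n+1}/y_n = 1 + 1/25z + 24/25z(1+7/8z) = 1 + z + 21/25z²
  ⇒ R(z) = 1 + z + 21/25z².

Need |R(x)|<1, x<0.
x=-0.62: |R|=0.7029
R=1: x+21/25x²=0 ⇒ x=−25/21=-1.1905; min R=1−1/(4·21/25)=0.7024>−1
Confirm numerically:
  x=-1.122: |R|=0.93546 <1
  x=-1.103: |R|=0.91895 <1
  x=-0.806: |R|=0.73969 <1
  x=-0.795: |R|=0.73590 <1
  x=-1.758: |R|=1.83807 >1
  x=-1.270: |R|=1.08484 >1
  x=-1.262: |R|=1.07582 >1
Stable set (-1.1905, 0).

(-1.1905, 0).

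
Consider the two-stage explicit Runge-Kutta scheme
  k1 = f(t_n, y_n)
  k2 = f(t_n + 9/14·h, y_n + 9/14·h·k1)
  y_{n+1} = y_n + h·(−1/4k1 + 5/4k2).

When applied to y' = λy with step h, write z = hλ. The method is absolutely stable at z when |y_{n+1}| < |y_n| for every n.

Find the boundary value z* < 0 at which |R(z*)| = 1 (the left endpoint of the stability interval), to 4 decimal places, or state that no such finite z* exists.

left endpoint -1.2444.

Test eqn y'=λy, z=hλ:
  k1=λy_n ⇒ h·k1=z·y_n;  k2=λ(1+9/14z)y_n ⇒ h·k2=z(1+9/14z)y_n
  y_{n+1}/y_n = 1 − 1/4z + 5/4z(1+9/14z) = 1 + z + 45/56z²
  ⇒ R(z) = 1 + z + 45/56z².

Need |R(x)|<1, x<0.
x=-0.35: |R|=0.7484
R=1: x+45/56x²=0 ⇒ x=−56/45=-1.2444; min R=1−1/(4·45/56)=0.6889>−1
Confirm numerically:
  x=-1.152: |R|=0.91442 <1
  x=-1.081: |R|=0.85802 <1
  x=-0.883: |R|=0.74354 <1
  x=-0.557: |R|=0.69231 <1
  x=-1.816: |R|=1.83406 >1
  x=-1.620: |R|=1.48889 >1
  x=-1.292: |R|=1.04937 >1
Stable set (-1.2444, 0).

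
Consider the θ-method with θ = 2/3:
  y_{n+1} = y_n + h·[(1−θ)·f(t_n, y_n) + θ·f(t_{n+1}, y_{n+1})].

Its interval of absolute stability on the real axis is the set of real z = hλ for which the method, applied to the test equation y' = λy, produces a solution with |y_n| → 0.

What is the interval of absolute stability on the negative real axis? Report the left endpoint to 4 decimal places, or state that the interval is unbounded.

interval (−∞, 0).

Set f=λy, z=hλ:
  y_{n+1} = y_n + z·[1/3·y_n + 2/3·y_{n+1}] ⇒ (1 − 2/3z)y_{n+1} = (1 + 1/3z)y_n
  so R(z) = (1 + 1/3z)/(1 − 2/3z).

Need |R(x)|<1, x<0.
x=-1.01: |R|=0.3964
x=-2: |R|=0.1429
x=-10: |R|=0.3043
x=-100: |R|=0.4778
θ=2/3≥1/2 ⇒ |1+1/3x|<|1−2/3x| ∀x<0 ⇒ stable on all of ℝ⁻.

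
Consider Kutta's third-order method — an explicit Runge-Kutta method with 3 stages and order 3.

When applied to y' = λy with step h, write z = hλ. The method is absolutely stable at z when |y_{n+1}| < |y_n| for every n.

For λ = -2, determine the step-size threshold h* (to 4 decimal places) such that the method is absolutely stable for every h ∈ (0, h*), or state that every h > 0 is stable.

(-2.5127,0); λ=-2 ⇒ h* = 1.2564.

Set f=λy, z=hλ:
  order 3, 3-stage ⇒ R(z)=1+z+z^2/2+z^3/6
  (e.g. R(-1.3)=0.17883, |R|=0.17883)

Find x<0 with |R(x)|<1.
x=-1.3: |R|=0.1788
|R(-2.78)|=1.4966 |R(-2.48)|=0.9470 |R(-2.41)|=0.8389
Bisect:
  x_lo=-3.2203 |R|=2.6010  x_hi=-0.2573 |R|=0.7730
  mid=-1.73879 |R|=0.10327 →hi
  mid=-2.47954 |R|=0.94623 →hi
  mid=-2.84992 |R|=1.64675 →lo
  mid=-2.66473 |R|=1.26795 →lo
  mid=-2.57213 |R|=1.10035 →lo
  mid=-2.52584 |R|=1.02165 →lo
  mid=-2.50269 |R|=0.98354 →hi
  ...
  [-2.51282,-2.51263] ⇒ x*=-2.5127
Interval (-2.5127, 0).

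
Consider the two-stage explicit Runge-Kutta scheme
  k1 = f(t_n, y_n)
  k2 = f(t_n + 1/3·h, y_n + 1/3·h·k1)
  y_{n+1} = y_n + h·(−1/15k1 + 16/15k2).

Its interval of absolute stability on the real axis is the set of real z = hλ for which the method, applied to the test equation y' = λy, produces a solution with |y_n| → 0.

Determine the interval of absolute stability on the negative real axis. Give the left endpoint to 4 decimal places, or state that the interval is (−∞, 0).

(-2.8125, 0).

Test eqn y'=λy, z=hλ:
  k1=λy_n ⇒ h·k1=z·y_n;  k2=λ(1+1/3z)y_n ⇒ h·k2=z(1+1/3z)y_n
  y_{n+1}/y_n = 1 − 1/15z + 16/15z(1+1/3z) = 1 + z + 16/45z²
  so R(z) = 1 + z + 16/45z².

Boundary: |R(x)|=1, x<0.
x=-1.38: |R|=0.2971
R=1: x+16/45x²=0 ⇒ x=−45/16=-2.8125; min R=1−1/(4·16/45)=0.2969>−1
Confirm numerically:
  x=-2.439: |R|=0.67610 <1
  x=-2.088: |R|=0.46213 <1
  x=-1.761: |R|=0.34162 <1
  x=-3.317: |R|=1.59500 >1
  x=-3.259: |R|=1.51738 >1
  x=-3.109: |R|=1.32776 >1
Interval (-2.8125, 0).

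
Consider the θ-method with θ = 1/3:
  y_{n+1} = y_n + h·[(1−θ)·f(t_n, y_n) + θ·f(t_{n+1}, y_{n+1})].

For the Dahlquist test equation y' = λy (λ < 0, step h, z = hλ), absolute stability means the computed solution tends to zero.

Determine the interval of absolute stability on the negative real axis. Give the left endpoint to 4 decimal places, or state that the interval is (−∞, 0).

On y'=λy, z=hλ:
  y_{n+1} = y_n + z·[2/3·y_n + 1/3·y_{n+1}] ⇒ (1 − 1/3z)y_{n+1} = (1 + 2/3z)y_n
  ⇒ R(z) = (1 + 2/3z)/(1 − 1/3z).

Find x<0 with |R(x)|<1.
x=-1.39: |R|=0.0501
R=−1: 1+2/3x = −1+1/3x ⇒ -1/3x=2 ⇒ x=2/(-1/3)=-6.0000
Confirm numerically:
  x=-4.621: |R|=0.81905 <1
  x=-4.588: |R|=0.81392 <1
  x=-2.408: |R|=0.33580 <1
  x=-6.319: |R|=1.03423 >1
  x=-6.170: |R|=1.01854 >1
  x=-6.039: |R|=1.00431 >1
So |R|<1 on (-6.0000, 0).

(-6.0000, 0).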